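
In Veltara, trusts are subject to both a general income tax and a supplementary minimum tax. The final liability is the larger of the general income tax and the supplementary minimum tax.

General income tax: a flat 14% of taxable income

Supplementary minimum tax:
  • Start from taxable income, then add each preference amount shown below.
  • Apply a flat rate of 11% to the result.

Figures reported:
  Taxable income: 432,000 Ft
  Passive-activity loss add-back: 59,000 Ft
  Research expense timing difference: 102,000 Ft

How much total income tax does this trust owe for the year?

65,230 Ft

Supplementary minimum tax:
  Adjusted income: 432,000 Ft + 59,000 Ft + 102,000 Ft = 593,000 Ft
  593,000 Ft × 11% = 65,230 Ft

General income tax:
  432,000 Ft × 14% = 60,480 Ft

65,230 Ft > 60,480 Ft, so the supplementary minimum tax is the binding amount.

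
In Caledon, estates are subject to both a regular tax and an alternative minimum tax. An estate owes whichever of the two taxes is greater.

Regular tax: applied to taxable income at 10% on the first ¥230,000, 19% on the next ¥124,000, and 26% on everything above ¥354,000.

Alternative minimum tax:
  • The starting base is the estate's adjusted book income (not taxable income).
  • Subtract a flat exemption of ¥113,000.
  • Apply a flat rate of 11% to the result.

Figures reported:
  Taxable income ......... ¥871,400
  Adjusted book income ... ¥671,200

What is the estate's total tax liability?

Regular tax:
  ¥230,000 × 10% = ¥23,000
  ¥124,000 × 19% = ¥23,560
  ¥517,400 × 26% = ¥134,524
  → ¥181,084

Alternative minimum tax:
  Base (adjusted book income): ¥671,200
  Less exemption ¥113,000 → base ¥558,200
  ¥558,200 × 11% = ¥61,402

¥181,084 > ¥61,402, so the regular tax governs.

¥181,084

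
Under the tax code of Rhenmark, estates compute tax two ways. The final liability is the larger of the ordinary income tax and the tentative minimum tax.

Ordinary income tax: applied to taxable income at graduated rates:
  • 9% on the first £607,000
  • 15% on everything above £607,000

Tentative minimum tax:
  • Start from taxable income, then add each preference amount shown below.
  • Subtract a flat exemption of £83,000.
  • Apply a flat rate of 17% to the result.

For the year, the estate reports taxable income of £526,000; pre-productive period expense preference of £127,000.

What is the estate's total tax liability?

£96,900

Tentative minimum tax:
  Adjusted income: £526,000 + £127,000 = £653,000
  Less exemption £83,000 → base £570,000
  £570,000 × 17% = £96,900

Ordinary income tax:
  £526,000 × 9% = £47,340

£96,900 > £47,340, so the tentative minimum tax is the binding amount.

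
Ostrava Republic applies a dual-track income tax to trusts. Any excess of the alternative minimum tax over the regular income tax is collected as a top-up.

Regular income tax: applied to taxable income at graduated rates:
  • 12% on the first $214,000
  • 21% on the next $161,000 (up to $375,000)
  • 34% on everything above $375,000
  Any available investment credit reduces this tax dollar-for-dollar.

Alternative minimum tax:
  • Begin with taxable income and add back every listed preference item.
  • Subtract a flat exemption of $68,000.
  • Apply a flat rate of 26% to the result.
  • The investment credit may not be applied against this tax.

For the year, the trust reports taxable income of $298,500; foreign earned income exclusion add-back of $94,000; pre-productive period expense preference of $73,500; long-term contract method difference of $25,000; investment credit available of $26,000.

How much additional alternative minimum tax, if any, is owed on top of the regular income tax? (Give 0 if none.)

$92,555

Alternative minimum tax:
  Adjusted income: $298,500 + $94,000 + $73,500 + $25,000 = $491,000
  Less exemption $68,000 → base $423,000
  $423,000 × 26% = $109,980

Regular income tax:
  $214,000 × 12% = $25,680
  $84,500 × 21% = $17,745
  → $43,425
  Less investment credit $26,000 → $17,425

Excess of alternative minimum tax over regular income tax: $109,980 − $17,425 = $92,555.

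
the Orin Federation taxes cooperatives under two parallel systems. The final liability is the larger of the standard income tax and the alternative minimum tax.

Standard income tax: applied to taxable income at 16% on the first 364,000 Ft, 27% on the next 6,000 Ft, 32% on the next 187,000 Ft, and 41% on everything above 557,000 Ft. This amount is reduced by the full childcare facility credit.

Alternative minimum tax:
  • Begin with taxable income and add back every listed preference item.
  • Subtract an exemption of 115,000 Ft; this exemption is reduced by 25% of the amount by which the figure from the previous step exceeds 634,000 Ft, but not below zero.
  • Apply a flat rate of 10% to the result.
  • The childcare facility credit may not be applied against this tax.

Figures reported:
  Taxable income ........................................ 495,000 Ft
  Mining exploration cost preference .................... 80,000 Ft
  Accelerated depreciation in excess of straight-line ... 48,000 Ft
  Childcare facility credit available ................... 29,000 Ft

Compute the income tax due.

Alternative minimum tax:
  Adjusted income: 495,000 Ft + 80,000 Ft + 48,000 Ft = 623,000 Ft
  Exemption: 623,000 Ft ≤ 634,000 Ft, so full 115,000 Ft applies
  Base: 623,000 Ft − 115,000 Ft = 508,000 Ft
  508,000 Ft × 10% = 50,800 Ft

Standard income tax:
  364,000 Ft × 16% = 58,240 Ft
  6,000 Ft × 27% = 1,620 Ft
  125,000 Ft × 32% = 40,000 Ft
  → 99,860 Ft
  Less childcare facility credit 29,000 Ft → 70,860 Ft

70,860 Ft > 50,800 Ft, so the standard income tax governs.

70,860 Ft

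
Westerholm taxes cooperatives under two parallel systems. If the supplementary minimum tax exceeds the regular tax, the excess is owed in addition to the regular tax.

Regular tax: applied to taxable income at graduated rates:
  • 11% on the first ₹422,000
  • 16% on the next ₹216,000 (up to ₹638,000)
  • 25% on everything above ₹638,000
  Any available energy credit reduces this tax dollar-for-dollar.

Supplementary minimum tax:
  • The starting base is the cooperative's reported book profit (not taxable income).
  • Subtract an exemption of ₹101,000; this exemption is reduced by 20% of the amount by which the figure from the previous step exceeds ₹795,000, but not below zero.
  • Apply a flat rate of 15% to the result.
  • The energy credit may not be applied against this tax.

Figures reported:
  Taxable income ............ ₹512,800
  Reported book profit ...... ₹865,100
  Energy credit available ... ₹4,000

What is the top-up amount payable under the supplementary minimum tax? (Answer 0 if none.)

Regular tax:
  ₹422,000 × 11% = ₹46,420
  ₹90,800 × 16% = ₹14,528
  → ₹60,948
  Less energy credit ₹4,000 → ₹56,948

Supplementary minimum tax:
  Base (reported book profit): ₹865,100
  Exemption: ₹101,000 − 20% × (₹865,100 − ₹795,000) = ₹101,000 − ₹14,020 = ₹86,980
  Base: ₹865,100 − ₹86,980 = ₹778,120
  ₹778,120 × 15% = ₹116,718

Excess of supplementary minimum tax over regular tax: ₹116,718 − ₹56,948 = ₹59,770.

₹59,770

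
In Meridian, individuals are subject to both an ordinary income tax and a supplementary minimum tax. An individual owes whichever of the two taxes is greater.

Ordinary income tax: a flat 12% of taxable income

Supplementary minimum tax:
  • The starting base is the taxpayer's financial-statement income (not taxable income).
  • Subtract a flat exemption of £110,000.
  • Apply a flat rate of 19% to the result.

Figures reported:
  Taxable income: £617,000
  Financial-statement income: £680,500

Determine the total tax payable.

£108,395

Supplementary minimum tax:
  Base (financial-statement income): £680,500
  Less exemption £110,000 → base £570,500
  £570,500 × 19% = £108,395

Ordinary income tax:
  £617,000 × 12% = £74,040

£108,395 > £74,040, so the supplementary minimum tax is the binding amount.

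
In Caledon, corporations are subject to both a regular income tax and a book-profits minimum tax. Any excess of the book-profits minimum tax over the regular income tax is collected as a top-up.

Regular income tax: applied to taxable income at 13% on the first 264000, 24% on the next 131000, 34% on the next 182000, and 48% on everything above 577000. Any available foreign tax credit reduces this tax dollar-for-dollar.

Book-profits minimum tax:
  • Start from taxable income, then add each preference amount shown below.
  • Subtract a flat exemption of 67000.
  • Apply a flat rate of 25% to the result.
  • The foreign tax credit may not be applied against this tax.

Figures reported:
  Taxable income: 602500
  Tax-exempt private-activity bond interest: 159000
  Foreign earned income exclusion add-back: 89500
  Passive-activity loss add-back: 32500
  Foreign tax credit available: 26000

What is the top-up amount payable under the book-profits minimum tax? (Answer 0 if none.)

90245

Regular income tax:
  264000 × 13% = 34320
  131000 × 24% = 31440
  182000 × 34% = 61880
  25500 × 48% = 12240
  → 139880
  Less foreign tax credit 26000 → 113880

Book-profits minimum tax:
  Adjusted income: 602500 + 159000 + 89500 + 32500 = 883500
  Less exemption 67000 → base 816500
  816500 × 25% = 204125

Excess of book-profits minimum tax over regular income tax: 204125 − 113880 = 90245.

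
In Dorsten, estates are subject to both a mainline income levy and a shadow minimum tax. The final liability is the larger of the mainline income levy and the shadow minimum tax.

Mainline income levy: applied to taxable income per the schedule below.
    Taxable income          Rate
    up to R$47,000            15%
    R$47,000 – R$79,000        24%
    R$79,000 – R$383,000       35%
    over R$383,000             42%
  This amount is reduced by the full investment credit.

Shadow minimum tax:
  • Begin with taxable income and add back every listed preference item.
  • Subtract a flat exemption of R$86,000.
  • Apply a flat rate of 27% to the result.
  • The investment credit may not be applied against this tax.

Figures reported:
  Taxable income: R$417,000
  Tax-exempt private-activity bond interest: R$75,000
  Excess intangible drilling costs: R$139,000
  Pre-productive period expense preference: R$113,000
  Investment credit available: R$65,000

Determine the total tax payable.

Shadow minimum tax:
  Adjusted income: R$417,000 + R$75,000 + R$139,000 + R$113,000 = R$744,000
  Less exemption R$86,000 → base R$658,000
  R$658,000 × 27% = R$177,660

Mainline income levy:
  R$47,000 × 15% = R$7,050
  R$32,000 × 24% = R$7,680
  R$304,000 × 35% = R$106,400
  R$34,000 × 42% = R$14,280
  → R$135,410
  Less investment credit R$65,000 → R$70,410

R$177,660 > R$70,410, so the shadow minimum tax is the binding amount.

R$177,660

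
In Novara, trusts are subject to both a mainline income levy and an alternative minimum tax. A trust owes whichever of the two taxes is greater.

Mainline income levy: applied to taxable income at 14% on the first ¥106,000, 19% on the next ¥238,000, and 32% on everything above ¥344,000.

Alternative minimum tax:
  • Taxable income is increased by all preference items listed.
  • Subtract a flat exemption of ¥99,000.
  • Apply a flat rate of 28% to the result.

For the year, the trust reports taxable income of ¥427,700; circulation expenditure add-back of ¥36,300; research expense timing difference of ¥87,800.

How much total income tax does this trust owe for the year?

Mainline income levy:
  ¥106,000 × 14% = ¥14,840
  ¥238,000 × 19% = ¥45,220
  ¥83,700 × 32% = ¥26,784
  → ¥86,844

Alternative minimum tax:
  Adjusted income: ¥427,700 + ¥36,300 + ¥87,800 = ¥551,800
  Less exemption ¥99,000 → base ¥452,800
  ¥452,800 × 28% = ¥126,784

¥126,784 > ¥86,844, so the alternative minimum tax is the binding amount.

¥126,784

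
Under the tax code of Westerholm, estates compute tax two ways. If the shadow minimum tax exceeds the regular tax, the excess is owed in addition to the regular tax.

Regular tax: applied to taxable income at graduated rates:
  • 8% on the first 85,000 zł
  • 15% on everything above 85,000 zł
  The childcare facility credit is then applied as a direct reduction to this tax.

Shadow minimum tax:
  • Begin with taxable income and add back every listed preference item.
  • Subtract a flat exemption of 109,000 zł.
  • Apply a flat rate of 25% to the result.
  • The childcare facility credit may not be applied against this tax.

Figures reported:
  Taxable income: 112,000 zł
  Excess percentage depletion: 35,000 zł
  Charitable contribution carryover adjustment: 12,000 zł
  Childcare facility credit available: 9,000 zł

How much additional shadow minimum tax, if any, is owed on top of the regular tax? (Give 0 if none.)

Shadow minimum tax:
  Adjusted income: 112,000 zł + 35,000 zł + 12,000 zł = 159,000 zł
  Less exemption 109,000 zł → base 50,000 zł
  50,000 zł × 25% = 12,500 zł

Regular tax:
  85,000 zł × 8% = 6,800 zł
  27,000 zł × 15% = 4,050 zł
  → 10,850 zł
  Less childcare facility credit 9,000 zł → 1,850 zł

Excess of shadow minimum tax over regular tax: 12,500 zł − 1,850 zł = 10,650 zł.

10,650 zł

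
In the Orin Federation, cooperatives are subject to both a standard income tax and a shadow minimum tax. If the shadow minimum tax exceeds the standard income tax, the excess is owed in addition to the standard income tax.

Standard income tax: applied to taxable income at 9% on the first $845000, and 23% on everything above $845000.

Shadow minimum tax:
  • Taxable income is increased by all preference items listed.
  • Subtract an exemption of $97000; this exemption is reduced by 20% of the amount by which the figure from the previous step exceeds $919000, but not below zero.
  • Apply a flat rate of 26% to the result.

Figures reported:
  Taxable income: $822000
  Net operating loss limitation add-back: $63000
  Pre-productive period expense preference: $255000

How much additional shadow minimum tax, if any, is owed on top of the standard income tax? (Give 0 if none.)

$208692

Standard income tax:
  $822000 × 9% = $73980

Shadow minimum tax:
  Adjusted income: $822000 + $63000 + $255000 = $1140000
  Exemption: $97000 − 20% × ($1140000 − $919000) = $97000 − $44200 = $52800
  Base: $1140000 − $52800 = $1087200
  $1087200 × 26% = $282672

Excess of shadow minimum tax over standard income tax: $282672 − $73980 = $208692.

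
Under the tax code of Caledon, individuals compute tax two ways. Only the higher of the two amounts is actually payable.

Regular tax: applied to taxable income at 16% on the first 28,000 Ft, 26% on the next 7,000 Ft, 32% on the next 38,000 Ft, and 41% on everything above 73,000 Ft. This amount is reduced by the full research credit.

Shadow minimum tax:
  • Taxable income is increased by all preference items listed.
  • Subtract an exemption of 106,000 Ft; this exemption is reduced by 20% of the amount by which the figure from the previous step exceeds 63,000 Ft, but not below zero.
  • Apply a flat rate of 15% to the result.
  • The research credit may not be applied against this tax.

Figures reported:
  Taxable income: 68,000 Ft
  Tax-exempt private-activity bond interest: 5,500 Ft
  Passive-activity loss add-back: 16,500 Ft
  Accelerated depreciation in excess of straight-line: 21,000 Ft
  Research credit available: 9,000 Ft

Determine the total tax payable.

Shadow minimum tax:
  Adjusted income: 68,000 Ft + 5,500 Ft + 16,500 Ft + 21,000 Ft = 111,000 Ft
  Exemption: 106,000 Ft − 20% × (111,000 Ft − 63,000 Ft) = 106,000 Ft − 9,600 Ft = 96,400 Ft
  Base: 111,000 Ft − 96,400 Ft = 14,600 Ft
  14,600 Ft × 15% = 2,190 Ft

Regular tax:
  28,000 Ft × 16% = 4,480 Ft
  7,000 Ft × 26% = 1,820 Ft
  33,000 Ft × 32% = 10,560 Ft
  → 16,860 Ft
  Less research credit 9,000 Ft → 7,860 Ft

7,860 Ft > 2,190 Ft, so the regular tax governs.

7,860 Ft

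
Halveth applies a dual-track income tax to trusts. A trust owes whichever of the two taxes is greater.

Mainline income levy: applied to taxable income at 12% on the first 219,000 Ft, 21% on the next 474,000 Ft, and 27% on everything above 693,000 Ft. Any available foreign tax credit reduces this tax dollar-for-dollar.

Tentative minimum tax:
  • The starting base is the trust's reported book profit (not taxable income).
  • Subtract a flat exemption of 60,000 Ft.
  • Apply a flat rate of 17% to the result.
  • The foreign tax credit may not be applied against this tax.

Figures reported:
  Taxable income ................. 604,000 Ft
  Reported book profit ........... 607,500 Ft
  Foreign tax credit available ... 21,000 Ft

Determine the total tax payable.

Tentative minimum tax:
  Base (reported book profit): 607,500 Ft
  Less exemption 60,000 Ft → base 547,500 Ft
  547,500 Ft × 17% = 93,075 Ft

Mainline income levy:
  219,000 Ft × 12% = 26,280 Ft
  385,000 Ft × 21% = 80,850 Ft
  → 107,130 Ft
  Less foreign tax credit 21,000 Ft → 86,130 Ft

93,075 Ft > 86,130 Ft, so the tentative minimum tax is the binding amount.

93,075 Ft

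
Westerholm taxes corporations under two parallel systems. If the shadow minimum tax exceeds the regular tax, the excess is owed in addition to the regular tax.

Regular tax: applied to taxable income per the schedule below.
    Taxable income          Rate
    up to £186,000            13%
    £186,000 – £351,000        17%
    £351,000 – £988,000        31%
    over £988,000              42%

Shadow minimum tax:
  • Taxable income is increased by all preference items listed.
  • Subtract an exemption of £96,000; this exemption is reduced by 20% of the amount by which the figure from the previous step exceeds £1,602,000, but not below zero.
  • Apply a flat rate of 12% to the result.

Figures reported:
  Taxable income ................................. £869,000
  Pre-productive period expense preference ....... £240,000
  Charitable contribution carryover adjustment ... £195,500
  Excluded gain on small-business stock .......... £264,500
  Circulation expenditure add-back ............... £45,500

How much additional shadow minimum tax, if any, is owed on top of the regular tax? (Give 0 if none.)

£0

Regular tax:
  £186,000 × 13% = £24,180
  £165,000 × 17% = £28,050
  £518,000 × 31% = £160,580
  → £212,810

Shadow minimum tax:
  Adjusted income: £869,000 + £240,000 + £195,500 + £264,500 + £45,500 = £1,614,500
  Exemption: £96,000 − 20% × (£1,614,500 − £1,602,000) = £96,000 − £2,500 = £93,500
  Base: £1,614,500 − £93,500 = £1,521,000
  £1,521,000 × 12% = £182,520

£182,520 ≤ £212,810, so no add-on is due.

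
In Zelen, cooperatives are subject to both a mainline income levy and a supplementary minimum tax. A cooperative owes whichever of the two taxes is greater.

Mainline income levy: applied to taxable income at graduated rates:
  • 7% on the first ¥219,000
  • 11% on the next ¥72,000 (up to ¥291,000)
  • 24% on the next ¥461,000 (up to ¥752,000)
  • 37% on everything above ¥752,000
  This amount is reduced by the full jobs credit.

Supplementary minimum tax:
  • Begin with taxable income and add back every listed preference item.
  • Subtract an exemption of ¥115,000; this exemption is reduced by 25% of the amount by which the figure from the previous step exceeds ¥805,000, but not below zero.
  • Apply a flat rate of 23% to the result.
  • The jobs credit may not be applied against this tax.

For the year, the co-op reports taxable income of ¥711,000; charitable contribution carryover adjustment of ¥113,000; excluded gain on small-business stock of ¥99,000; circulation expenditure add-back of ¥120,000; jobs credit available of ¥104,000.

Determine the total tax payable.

¥227,125

Mainline income levy:
  ¥219,000 × 7% = ¥15,330
  ¥72,000 × 11% = ¥7,920
  ¥420,000 × 24% = ¥100,800
  → ¥124,050
  Less jobs credit ¥104,000 → ¥20,050

Supplementary minimum tax:
  Adjusted income: ¥711,000 + ¥113,000 + ¥99,000 + ¥120,000 = ¥1,043,000
  Exemption: ¥115,000 − 25% × (¥1,043,000 − ¥805,000) = ¥115,000 − ¥59,500 = ¥55,500
  Base: ¥1,043,000 − ¥55,500 = ¥987,500
  ¥987,500 × 23% = ¥227,125

¥227,125 > ¥20,050, so the supplementary minimum tax is the binding amount.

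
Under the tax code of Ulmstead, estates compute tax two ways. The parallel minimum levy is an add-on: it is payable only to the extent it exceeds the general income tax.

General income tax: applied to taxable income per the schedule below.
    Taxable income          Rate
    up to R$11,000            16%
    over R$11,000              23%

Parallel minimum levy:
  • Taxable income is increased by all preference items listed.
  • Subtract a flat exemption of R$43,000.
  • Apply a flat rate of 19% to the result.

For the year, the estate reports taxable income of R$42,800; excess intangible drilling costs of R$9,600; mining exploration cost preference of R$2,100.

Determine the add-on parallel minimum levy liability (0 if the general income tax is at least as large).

R$0

Parallel minimum levy:
  Adjusted income: R$42,800 + R$9,600 + R$2,100 = R$54,500
  Less exemption R$43,000 → base R$11,500
  R$11,500 × 19% = R$2,185

General income tax:
  R$11,000 × 16% = R$1,760
  R$31,800 × 23% = R$7,314
  → R$9,074

R$2,185 ≤ R$9,074, so no add-on is due.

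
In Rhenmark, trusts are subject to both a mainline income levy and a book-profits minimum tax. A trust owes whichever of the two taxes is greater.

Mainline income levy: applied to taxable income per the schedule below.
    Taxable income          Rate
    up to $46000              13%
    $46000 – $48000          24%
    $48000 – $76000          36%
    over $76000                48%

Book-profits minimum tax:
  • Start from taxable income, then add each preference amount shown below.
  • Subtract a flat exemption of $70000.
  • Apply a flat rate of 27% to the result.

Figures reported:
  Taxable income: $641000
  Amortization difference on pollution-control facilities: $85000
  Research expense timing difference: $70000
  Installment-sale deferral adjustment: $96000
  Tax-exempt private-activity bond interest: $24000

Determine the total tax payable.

$287740

Mainline income levy:
  $46000 × 13% = $5980
  $2000 × 24% = $480
  $28000 × 36% = $10080
  $565000 × 48% = $271200
  → $287740

Book-profits minimum tax:
  Adjusted income: $641000 + $85000 + $70000 + $96000 + $24000 = $916000
  Less exemption $70000 → base $846000
  $846000 × 27% = $228420

$287740 > $228420, so the mainline income levy governs.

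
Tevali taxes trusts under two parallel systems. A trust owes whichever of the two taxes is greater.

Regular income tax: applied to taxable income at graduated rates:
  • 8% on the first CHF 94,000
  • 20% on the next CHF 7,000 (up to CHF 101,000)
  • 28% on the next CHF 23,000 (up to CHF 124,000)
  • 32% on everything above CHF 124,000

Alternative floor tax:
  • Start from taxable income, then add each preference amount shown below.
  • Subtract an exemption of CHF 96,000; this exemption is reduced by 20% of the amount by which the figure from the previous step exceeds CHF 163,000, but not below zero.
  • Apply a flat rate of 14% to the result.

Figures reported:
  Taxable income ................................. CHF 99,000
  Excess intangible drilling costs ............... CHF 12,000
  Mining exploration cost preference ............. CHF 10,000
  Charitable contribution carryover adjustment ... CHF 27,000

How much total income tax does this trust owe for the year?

Alternative floor tax:
  Adjusted income: CHF 99,000 + CHF 12,000 + CHF 10,000 + CHF 27,000 = CHF 148,000
  Exemption: CHF 148,000 ≤ CHF 163,000, so full CHF 96,000 applies
  Base: CHF 148,000 − CHF 96,000 = CHF 52,000
  CHF 52,000 × 14% = CHF 7,280

Regular income tax:
  CHF 94,000 × 8% = CHF 7,520
  CHF 5,000 × 20% = CHF 1,000
  → CHF 8,520

CHF 8,520 > CHF 7,280, so the regular income tax governs.

CHF 8,520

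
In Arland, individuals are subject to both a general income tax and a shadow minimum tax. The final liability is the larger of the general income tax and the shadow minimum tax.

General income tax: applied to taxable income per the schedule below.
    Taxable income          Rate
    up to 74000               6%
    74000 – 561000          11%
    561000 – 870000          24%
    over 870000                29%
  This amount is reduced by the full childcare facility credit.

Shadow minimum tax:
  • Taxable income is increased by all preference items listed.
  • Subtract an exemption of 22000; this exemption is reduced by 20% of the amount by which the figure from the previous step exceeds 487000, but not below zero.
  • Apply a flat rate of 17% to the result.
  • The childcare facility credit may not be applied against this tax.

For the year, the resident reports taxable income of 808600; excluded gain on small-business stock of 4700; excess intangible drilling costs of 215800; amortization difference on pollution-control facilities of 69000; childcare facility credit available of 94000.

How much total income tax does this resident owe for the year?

186677

Shadow minimum tax:
  Adjusted income: 808600 + 4700 + 215800 + 69000 = 1098100
  Exemption: 20% × (1098100 − 487000) = 122220 ≥ 22000, so the exemption is fully phased out
  Base: 1098100 − 0 = 1098100
  1098100 × 17% = 186677

General income tax:
  74000 × 6% = 4440
  487000 × 11% = 53570
  247600 × 24% = 59424
  → 117434
  Less childcare facility credit 94000 → 23434

186677 > 23434, so the shadow minimum tax is the binding amount.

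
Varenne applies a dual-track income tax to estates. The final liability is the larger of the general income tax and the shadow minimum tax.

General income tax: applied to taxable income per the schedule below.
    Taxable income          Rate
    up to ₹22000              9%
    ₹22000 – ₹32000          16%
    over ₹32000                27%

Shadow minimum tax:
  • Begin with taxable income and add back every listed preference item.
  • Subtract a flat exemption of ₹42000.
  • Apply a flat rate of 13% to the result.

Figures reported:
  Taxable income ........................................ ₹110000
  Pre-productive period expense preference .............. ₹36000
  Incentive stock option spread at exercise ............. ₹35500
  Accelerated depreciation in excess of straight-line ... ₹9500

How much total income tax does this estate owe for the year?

₹24640

General income tax:
  ₹22000 × 9% = ₹1980
  ₹10000 × 16% = ₹1600
  ₹78000 × 27% = ₹21060
  → ₹24640

Shadow minimum tax:
  Adjusted income: ₹110000 + ₹36000 + ₹35500 + ₹9500 = ₹191000
  Less exemption ₹42000 → base ₹149000
  ₹149000 × 13% = ₹19370

₹24640 > ₹19370, so the general income tax governs.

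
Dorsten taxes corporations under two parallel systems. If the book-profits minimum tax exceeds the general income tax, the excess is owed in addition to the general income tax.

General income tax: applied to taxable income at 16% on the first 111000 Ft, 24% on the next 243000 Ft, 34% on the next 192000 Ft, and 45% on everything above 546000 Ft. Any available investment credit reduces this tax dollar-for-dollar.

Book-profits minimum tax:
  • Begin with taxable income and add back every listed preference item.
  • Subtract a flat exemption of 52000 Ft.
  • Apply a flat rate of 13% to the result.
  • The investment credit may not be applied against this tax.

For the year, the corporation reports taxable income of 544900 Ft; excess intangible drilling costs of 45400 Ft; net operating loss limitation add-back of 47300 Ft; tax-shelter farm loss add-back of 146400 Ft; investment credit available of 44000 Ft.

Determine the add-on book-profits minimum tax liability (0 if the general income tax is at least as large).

General income tax:
  111000 Ft × 16% = 17760 Ft
  243000 Ft × 24% = 58320 Ft
  190900 Ft × 34% = 64906 Ft
  → 140986 Ft
  Less investment credit 44000 Ft → 96986 Ft

Book-profits minimum tax:
  Adjusted income: 544900 Ft + 45400 Ft + 47300 Ft + 146400 Ft = 784000 Ft
  Less exemption 52000 Ft → base 732000 Ft
  732000 Ft × 13% = 95160 Ft

95160 Ft ≤ 96986 Ft, so no add-on is due.

0 Ft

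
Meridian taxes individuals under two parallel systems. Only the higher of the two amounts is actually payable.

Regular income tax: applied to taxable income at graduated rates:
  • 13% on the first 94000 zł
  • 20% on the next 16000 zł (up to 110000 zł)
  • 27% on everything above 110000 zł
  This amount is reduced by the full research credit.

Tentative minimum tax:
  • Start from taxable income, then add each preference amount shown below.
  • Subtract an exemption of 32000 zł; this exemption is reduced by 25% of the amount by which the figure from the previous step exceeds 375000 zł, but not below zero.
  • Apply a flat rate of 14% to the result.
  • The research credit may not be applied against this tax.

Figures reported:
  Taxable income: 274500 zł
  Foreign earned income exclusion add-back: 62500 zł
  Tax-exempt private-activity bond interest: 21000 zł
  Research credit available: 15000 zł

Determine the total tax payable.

Regular income tax:
  94000 zł × 13% = 12220 zł
  16000 zł × 20% = 3200 zł
  164500 zł × 27% = 44415 zł
  → 59835 zł
  Less research credit 15000 zł → 44835 zł

Tentative minimum tax:
  Adjusted income: 274500 zł + 62500 zł + 21000 zł = 358000 zł
  Exemption: 358000 zł ≤ 375000 zł, so full 32000 zł applies
  Base: 358000 zł − 32000 zł = 326000 zł
  326000 zł × 14% = 45640 zł

45640 zł > 44835 zł, so the tentative minimum tax is the binding amount.

45640 zł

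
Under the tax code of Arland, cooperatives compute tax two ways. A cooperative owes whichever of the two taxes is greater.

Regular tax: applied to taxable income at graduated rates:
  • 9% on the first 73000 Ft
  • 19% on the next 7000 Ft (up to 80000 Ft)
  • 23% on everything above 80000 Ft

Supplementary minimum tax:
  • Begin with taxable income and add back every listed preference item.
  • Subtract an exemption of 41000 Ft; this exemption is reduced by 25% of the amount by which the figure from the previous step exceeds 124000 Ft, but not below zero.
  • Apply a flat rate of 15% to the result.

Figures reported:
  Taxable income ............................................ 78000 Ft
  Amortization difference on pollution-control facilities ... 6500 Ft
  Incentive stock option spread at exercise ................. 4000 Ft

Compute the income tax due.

Regular tax:
  73000 Ft × 9% = 6570 Ft
  5000 Ft × 19% = 950 Ft
  → 7520 Ft

Supplementary minimum tax:
  Adjusted income: 78000 Ft + 6500 Ft + 4000 Ft = 88500 Ft
  Exemption: 88500 Ft ≤ 124000 Ft, so full 41000 Ft applies
  Base: 88500 Ft − 41000 Ft = 47500 Ft
  47500 Ft × 15% = 7125 Ft

7520 Ft > 7125 Ft, so the regular tax governs.

7520 Ft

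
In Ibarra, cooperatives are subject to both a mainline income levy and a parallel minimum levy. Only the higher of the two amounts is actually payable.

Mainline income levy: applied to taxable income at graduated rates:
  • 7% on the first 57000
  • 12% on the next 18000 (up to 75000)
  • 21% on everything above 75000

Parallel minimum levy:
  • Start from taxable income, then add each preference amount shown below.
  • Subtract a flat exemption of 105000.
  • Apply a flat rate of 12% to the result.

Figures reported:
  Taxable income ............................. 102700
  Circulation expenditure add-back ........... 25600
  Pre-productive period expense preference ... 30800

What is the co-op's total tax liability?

Parallel minimum levy:
  Adjusted income: 102700 + 25600 + 30800 = 159100
  Less exemption 105000 → base 54100
  54100 × 12% = 6492

Mainline income levy:
  57000 × 7% = 3990
  18000 × 12% = 2160
  27700 × 21% = 5817
  → 11967

11967 > 6492, so the mainline income levy governs.

11967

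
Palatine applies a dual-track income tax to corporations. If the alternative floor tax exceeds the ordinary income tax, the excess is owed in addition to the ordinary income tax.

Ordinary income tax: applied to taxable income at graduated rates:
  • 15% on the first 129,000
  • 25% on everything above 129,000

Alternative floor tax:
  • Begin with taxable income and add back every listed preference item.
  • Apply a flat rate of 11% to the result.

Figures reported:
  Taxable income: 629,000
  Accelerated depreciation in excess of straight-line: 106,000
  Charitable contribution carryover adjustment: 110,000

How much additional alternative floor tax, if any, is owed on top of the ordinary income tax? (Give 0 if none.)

0

Ordinary income tax:
  129,000 × 15% = 19,350
  500,000 × 25% = 125,000
  → 144,350

Alternative floor tax:
  Adjusted income: 629,000 + 106,000 + 110,000 = 845,000
  845,000 × 11% = 92,950

92,950 ≤ 144,350, so no add-on is due.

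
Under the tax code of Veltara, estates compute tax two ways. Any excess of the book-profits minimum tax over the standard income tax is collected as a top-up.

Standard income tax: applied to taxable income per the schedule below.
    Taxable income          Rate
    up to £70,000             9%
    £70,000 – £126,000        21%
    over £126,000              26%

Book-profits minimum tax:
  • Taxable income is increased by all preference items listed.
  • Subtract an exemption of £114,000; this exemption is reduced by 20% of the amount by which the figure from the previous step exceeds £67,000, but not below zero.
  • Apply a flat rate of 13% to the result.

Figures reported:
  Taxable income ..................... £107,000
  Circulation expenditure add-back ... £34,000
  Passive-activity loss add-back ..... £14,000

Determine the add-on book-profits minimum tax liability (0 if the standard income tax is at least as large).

Standard income tax:
  £70,000 × 9% = £6,300
  £37,000 × 21% = £7,770
  → £14,070

Book-profits minimum tax:
  Adjusted income: £107,000 + £34,000 + £14,000 = £155,000
  Exemption: £114,000 − 20% × (£155,000 − £67,000) = £114,000 − £17,600 = £96,400
  Base: £155,000 − £96,400 = £58,600
  £58,600 × 13% = £7,618

£7,618 ≤ £14,070, so no add-on is due.

£0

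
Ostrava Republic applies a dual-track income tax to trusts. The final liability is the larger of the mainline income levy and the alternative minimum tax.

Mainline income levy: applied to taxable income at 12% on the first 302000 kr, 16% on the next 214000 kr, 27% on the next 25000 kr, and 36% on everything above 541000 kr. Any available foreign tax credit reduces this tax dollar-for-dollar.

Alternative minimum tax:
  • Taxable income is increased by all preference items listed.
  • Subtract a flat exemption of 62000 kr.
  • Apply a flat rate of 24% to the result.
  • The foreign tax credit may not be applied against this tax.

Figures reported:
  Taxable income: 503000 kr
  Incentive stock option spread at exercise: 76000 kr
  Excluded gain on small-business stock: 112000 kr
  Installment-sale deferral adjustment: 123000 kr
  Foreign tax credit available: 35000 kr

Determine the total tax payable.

Alternative minimum tax:
  Adjusted income: 503000 kr + 76000 kr + 112000 kr + 123000 kr = 814000 kr
  Less exemption 62000 kr → base 752000 kr
  752000 kr × 24% = 180480 kr

Mainline income levy:
  302000 kr × 12% = 36240 kr
  201000 kr × 16% = 32160 kr
  → 68400 kr
  Less foreign tax credit 35000 kr → 33400 kr

180480 kr > 33400 kr, so the alternative minimum tax is the binding amount.

180480 kr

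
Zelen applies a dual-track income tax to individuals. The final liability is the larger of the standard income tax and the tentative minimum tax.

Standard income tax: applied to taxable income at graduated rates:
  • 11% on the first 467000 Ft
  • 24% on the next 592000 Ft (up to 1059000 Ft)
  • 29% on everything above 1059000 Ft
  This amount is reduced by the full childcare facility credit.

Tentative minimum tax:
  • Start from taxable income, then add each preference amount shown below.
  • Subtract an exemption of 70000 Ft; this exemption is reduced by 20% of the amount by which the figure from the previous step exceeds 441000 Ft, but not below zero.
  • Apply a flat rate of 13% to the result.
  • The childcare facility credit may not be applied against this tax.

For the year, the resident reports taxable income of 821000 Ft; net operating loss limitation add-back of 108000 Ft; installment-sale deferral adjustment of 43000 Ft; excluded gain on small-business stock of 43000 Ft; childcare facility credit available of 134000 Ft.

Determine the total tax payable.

131950 Ft

Standard income tax:
  467000 Ft × 11% = 51370 Ft
  354000 Ft × 24% = 84960 Ft
  → 136330 Ft
  Less childcare facility credit 134000 Ft → 2330 Ft

Tentative minimum tax:
  Adjusted income: 821000 Ft + 108000 Ft + 43000 Ft + 43000 Ft = 1015000 Ft
  Exemption: 20% × (1015000 Ft − 441000 Ft) = 114800 Ft ≥ 70000 Ft, so the exemption is fully phased out
  Base: 1015000 Ft − 0 Ft = 1015000 Ft
  1015000 Ft × 13% = 131950 Ft

131950 Ft > 2330 Ft, so the tentative minimum tax is the binding amount.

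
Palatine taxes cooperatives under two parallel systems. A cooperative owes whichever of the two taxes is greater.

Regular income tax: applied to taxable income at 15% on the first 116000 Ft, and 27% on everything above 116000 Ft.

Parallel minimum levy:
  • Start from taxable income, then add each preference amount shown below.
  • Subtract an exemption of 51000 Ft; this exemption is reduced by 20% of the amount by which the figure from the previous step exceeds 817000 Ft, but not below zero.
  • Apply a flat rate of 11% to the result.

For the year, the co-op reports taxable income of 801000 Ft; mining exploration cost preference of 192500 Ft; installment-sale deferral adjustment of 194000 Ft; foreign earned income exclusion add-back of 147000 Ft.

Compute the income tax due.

Regular income tax:
  116000 Ft × 15% = 17400 Ft
  685000 Ft × 27% = 184950 Ft
  → 202350 Ft

Parallel minimum levy:
  Adjusted income: 801000 Ft + 192500 Ft + 194000 Ft + 147000 Ft = 1334500 Ft
  Exemption: 20% × (1334500 Ft − 817000 Ft) = 103500 Ft ≥ 51000 Ft, so the exemption is fully phased out
  Base: 1334500 Ft − 0 Ft = 1334500 Ft
  1334500 Ft × 11% = 146795 Ft

202350 Ft > 146795 Ft, so the regular income tax governs.

202350 Ft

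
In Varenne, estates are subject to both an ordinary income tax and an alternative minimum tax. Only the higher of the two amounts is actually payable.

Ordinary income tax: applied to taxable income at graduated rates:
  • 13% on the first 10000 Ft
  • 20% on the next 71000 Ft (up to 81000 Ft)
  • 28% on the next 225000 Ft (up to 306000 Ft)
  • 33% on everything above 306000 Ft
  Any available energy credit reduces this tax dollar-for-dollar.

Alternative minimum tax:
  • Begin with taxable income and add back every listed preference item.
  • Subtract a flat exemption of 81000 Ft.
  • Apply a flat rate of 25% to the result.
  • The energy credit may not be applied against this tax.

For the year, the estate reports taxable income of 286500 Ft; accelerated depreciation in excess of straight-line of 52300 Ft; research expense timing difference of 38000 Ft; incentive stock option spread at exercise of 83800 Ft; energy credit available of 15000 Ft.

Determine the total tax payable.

Ordinary income tax:
  10000 Ft × 13% = 1300 Ft
  71000 Ft × 20% = 14200 Ft
  205500 Ft × 28% = 57540 Ft
  → 73040 Ft
  Less energy credit 15000 Ft → 58040 Ft

Alternative minimum tax:
  Adjusted income: 286500 Ft + 52300 Ft + 38000 Ft + 83800 Ft = 460600 Ft
  Less exemption 81000 Ft → base 379600 Ft
  379600 Ft × 25% = 94900 Ft

94900 Ft > 58040 Ft, so the alternative minimum tax is the binding amount.

94900 Ft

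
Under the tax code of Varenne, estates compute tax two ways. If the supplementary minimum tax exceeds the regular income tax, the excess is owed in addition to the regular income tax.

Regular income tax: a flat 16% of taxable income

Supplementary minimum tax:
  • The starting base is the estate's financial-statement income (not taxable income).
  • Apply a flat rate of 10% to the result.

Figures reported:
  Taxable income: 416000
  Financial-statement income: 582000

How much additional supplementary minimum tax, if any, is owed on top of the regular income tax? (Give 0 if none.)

0

Regular income tax:
  416000 × 16% = 66560

Supplementary minimum tax:
  Base (financial-statement income): 582000
  582000 × 10% = 58200

58200 ≤ 66560, so no add-on is due.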